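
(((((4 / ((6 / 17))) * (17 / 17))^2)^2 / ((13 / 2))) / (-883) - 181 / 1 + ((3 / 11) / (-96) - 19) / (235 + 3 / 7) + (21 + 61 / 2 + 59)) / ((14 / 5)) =-28299797360515 / 1078745361408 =-26.23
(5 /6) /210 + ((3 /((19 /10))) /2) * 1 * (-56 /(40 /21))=-111113 /4788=-23.21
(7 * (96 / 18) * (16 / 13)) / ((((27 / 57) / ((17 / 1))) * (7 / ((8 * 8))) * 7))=5292032 / 2457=2153.86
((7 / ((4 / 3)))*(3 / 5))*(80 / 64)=63 / 16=3.94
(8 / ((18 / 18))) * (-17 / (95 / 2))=-272 / 95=-2.86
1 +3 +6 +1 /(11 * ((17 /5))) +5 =2810 /187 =15.03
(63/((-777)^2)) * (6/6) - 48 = -459983/9583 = -48.00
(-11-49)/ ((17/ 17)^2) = -60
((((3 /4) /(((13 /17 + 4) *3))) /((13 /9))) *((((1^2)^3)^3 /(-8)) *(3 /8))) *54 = -153 /1664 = -0.09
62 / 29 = 2.14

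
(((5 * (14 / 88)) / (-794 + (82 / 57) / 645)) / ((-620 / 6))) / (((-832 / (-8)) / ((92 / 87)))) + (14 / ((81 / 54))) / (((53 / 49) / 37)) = 3048073254442327139 / 9546994864602624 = 319.27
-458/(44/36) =-4122/11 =-374.73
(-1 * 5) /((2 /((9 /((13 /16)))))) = -360 /13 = -27.69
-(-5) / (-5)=-1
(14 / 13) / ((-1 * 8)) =-7 / 52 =-0.13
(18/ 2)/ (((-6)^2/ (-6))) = -3/ 2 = -1.50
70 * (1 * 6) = 420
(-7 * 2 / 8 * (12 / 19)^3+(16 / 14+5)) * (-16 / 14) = -2190152 / 336091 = -6.52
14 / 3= 4.67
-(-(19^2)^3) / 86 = 47045881 / 86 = 547045.13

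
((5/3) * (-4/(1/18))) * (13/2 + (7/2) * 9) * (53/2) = -120840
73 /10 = 7.30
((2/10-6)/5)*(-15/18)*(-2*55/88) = -29/24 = -1.21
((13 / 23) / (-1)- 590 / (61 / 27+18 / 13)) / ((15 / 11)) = -52576667 / 441255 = -119.15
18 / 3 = 6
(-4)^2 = 16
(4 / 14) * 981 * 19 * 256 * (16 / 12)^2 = 2423661.71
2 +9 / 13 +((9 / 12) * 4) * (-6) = -199 / 13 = -15.31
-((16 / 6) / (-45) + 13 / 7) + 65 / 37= -1438 / 34965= -0.04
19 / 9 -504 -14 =-4643 / 9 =-515.89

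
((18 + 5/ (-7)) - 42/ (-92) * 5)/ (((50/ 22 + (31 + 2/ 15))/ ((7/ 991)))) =1039665/ 251270032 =0.00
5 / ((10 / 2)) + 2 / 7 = 9 / 7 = 1.29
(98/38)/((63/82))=574/171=3.36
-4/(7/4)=-16/7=-2.29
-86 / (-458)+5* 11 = 12638 / 229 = 55.19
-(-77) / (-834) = -77 / 834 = -0.09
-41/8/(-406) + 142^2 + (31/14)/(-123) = 1150799501/57072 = 20163.99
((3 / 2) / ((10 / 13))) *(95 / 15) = 12.35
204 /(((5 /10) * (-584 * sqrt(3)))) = -17 * sqrt(3) /73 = -0.40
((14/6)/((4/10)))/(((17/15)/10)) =875/17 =51.47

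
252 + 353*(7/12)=5495/12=457.92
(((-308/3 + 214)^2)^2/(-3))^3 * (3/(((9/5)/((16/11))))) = -325622816210935344640382.10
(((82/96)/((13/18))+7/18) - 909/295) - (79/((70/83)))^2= -8775.85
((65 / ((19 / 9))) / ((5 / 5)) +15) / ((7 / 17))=14790 / 133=111.20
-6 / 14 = -3 / 7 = -0.43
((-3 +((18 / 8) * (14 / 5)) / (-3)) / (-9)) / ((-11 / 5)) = -17 / 66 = -0.26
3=3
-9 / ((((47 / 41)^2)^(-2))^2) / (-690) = 71433859985283 / 1836532802697830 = 0.04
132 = 132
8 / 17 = 0.47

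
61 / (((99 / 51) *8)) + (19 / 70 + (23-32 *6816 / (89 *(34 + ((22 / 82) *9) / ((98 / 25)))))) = -4986633080851 / 114379585320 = -43.60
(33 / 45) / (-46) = -11 / 690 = -0.02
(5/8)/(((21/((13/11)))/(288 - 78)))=325/44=7.39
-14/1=-14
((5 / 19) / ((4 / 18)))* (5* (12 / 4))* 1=675 / 38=17.76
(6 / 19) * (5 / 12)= 5 / 38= 0.13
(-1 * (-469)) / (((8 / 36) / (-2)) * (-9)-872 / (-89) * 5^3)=41741 / 109089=0.38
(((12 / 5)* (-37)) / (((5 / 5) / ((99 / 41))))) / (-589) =43956 / 120745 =0.36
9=9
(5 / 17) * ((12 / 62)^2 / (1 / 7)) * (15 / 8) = 4725 / 32674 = 0.14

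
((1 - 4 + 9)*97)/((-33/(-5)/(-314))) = -304580/11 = -27689.09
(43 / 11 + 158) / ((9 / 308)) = 49868 / 9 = 5540.89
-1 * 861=-861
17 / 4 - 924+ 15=-3619 / 4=-904.75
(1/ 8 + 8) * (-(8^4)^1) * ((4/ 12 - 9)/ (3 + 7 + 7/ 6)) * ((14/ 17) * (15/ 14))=25958400/ 1139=22790.52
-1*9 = -9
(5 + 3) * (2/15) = 16/15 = 1.07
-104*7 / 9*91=-66248 / 9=-7360.89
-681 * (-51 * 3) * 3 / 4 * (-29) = -9064791 / 4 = -2266197.75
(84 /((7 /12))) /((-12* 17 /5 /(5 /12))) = -25 /17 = -1.47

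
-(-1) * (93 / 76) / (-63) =-31 / 1596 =-0.02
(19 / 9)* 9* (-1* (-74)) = 1406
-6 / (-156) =1 / 26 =0.04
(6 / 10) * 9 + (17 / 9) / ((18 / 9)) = 571 / 90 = 6.34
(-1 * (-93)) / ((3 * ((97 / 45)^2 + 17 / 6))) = 125550 / 30293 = 4.14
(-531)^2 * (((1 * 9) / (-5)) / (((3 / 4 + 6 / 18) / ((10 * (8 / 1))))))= -487228608 / 13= -37479123.69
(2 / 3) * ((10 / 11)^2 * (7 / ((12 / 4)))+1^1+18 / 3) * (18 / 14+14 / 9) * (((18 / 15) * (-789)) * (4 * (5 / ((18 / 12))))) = -697492832 / 3267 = -213496.43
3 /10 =0.30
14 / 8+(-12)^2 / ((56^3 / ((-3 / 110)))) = 2112853 / 1207360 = 1.75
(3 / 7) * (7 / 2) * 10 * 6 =90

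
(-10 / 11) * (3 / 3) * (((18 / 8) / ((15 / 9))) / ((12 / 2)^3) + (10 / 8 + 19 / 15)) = -1211 / 528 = -2.29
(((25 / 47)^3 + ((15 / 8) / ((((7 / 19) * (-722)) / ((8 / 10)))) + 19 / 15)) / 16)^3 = 1599389631463565646412082549 / 2329428278933094729568518144000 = 0.00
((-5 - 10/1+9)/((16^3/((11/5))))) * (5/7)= -0.00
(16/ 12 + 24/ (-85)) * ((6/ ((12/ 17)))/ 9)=134/ 135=0.99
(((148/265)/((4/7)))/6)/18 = 259/28620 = 0.01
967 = 967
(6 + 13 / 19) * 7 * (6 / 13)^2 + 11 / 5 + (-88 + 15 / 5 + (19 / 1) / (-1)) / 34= 2485937 / 272935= 9.11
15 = 15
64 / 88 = 8 / 11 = 0.73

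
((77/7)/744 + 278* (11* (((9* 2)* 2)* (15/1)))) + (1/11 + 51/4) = 13514508091/8184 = 1651332.86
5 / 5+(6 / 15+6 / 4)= 29 / 10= 2.90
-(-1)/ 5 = 1/ 5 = 0.20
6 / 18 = 1 / 3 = 0.33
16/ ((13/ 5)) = 80/ 13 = 6.15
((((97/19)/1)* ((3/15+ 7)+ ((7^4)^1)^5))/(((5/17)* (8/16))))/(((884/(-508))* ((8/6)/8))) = -58977655711216939740948/6175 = -9551037362140395099.75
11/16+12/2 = 6.69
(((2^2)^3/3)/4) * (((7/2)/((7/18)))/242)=0.20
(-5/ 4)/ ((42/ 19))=-95/ 168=-0.57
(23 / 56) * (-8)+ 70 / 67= -1051 / 469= -2.24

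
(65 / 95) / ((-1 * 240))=-0.00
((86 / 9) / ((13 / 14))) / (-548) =-301 / 16029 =-0.02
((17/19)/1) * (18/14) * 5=765/133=5.75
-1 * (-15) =15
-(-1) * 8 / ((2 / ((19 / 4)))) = 19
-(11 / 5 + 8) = -51 / 5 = -10.20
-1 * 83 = -83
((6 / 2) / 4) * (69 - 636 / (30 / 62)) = -18681 / 20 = -934.05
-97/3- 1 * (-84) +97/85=13466/255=52.81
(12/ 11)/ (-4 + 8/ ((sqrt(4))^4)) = -24/ 77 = -0.31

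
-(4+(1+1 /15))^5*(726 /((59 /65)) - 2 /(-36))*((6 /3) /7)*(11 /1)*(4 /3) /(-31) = 94770524678680576 /262501509375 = 361028.49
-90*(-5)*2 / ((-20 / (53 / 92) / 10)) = -259.24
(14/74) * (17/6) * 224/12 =3332/333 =10.01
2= 2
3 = 3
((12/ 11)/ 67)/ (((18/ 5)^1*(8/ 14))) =0.01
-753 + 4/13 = -9785/13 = -752.69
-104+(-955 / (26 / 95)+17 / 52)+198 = -3395.10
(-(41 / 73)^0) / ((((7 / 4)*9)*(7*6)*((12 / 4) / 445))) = -890 / 3969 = -0.22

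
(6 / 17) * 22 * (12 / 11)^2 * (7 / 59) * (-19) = -229824 / 11033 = -20.83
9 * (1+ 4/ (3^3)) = 31/ 3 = 10.33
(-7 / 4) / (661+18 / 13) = -91 / 34444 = -0.00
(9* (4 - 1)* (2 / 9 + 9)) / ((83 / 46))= 138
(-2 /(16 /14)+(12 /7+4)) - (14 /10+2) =79 /140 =0.56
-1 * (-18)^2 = -324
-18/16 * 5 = -5.62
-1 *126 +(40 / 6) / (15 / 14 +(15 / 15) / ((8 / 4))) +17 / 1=-3457 / 33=-104.76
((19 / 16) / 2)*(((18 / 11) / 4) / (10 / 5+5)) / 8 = 171 / 39424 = 0.00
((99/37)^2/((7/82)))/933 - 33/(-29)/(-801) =0.09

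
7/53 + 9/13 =568/689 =0.82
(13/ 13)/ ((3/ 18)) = 6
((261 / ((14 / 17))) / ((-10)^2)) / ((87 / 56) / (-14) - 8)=-62118 / 158975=-0.39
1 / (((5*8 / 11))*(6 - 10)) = -11 / 160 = -0.07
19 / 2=9.50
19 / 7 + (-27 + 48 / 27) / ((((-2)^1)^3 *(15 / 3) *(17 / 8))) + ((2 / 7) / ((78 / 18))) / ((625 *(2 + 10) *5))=262015153 / 87018750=3.01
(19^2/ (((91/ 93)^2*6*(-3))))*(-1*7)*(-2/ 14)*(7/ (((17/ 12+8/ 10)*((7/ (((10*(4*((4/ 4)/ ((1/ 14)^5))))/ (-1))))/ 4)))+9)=13467601562511/ 16562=813162755.86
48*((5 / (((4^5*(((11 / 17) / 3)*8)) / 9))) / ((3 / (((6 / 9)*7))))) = 5355 / 2816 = 1.90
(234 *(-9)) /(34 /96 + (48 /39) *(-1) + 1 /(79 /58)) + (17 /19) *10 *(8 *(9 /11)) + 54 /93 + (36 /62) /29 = 14845.86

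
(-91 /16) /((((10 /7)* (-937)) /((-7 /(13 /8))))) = -343 /18740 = -0.02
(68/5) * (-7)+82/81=-38146/405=-94.19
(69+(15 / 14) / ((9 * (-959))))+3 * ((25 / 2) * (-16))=-21387623 / 40278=-531.00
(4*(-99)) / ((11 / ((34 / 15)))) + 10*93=4242 / 5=848.40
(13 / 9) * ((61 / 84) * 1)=1.05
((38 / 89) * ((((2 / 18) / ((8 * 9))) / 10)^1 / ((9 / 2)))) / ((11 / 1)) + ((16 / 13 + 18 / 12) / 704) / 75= 1575037 / 29689545600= 0.00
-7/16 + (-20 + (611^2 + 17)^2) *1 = 2230100195577/16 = 139381262223.56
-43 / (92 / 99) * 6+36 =-11115 / 46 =-241.63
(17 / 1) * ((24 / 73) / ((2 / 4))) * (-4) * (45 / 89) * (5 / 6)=-122400 / 6497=-18.84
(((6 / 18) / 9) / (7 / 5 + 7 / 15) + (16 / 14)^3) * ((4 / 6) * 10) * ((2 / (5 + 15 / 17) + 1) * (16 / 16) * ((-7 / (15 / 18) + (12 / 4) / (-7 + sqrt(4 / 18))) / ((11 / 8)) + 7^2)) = 575.03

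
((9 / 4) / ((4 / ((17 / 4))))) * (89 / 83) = 13617 / 5312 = 2.56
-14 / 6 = -7 / 3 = -2.33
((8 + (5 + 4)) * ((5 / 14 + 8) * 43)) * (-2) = -85527 / 7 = -12218.14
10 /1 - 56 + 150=104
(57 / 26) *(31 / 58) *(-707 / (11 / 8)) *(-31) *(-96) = -7435649088 / 4147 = -1793018.83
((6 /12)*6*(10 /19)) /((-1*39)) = -10 /247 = -0.04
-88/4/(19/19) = -22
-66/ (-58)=33/ 29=1.14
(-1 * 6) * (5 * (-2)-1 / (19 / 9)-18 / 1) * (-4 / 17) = -12984 / 323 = -40.20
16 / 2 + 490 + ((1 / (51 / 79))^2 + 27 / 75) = 32561884 / 65025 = 500.76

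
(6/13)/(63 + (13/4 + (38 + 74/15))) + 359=30573877/85163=359.00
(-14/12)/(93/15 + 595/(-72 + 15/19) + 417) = -15785/5612846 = -0.00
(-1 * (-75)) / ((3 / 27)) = 675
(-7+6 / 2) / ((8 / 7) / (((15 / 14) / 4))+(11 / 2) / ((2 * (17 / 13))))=-4080 / 6497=-0.63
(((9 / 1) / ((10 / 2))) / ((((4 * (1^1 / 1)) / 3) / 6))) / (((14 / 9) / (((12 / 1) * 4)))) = 8748 / 35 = 249.94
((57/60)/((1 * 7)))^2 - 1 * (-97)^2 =-184416039/19600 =-9408.98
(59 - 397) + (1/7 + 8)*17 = -1397/7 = -199.57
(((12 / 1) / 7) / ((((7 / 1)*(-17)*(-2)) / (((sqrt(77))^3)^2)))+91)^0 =1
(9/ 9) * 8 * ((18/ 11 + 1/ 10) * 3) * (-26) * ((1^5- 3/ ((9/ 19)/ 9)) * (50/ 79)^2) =1668576000/ 68651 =24305.20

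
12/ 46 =6/ 23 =0.26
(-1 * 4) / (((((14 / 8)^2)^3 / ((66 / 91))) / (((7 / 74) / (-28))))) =135168 / 396124183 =0.00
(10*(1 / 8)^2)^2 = 25 / 1024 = 0.02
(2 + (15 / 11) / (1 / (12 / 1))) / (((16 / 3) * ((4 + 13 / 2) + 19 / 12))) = 909 / 3190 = 0.28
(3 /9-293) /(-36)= 8.13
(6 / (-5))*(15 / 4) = -9 / 2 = -4.50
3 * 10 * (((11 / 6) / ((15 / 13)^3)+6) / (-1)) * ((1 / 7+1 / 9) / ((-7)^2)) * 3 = -2330672 / 694575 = -3.36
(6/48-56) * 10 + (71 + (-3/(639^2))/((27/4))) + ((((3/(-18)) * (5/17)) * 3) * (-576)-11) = -103466500067/249892452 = -414.04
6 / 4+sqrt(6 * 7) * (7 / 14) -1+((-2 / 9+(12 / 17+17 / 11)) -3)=-1585 / 3366+sqrt(42) / 2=2.77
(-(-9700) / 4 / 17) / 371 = 2425 / 6307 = 0.38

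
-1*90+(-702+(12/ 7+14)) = -5434/ 7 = -776.29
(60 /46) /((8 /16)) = 60 /23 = 2.61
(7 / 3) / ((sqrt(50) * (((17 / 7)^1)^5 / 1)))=117649 * sqrt(2) / 42595710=0.00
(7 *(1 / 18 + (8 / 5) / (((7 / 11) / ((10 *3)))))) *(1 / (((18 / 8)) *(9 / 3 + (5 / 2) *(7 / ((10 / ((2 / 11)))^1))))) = 70.77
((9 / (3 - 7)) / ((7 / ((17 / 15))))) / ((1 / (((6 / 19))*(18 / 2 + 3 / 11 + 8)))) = -153 / 77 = -1.99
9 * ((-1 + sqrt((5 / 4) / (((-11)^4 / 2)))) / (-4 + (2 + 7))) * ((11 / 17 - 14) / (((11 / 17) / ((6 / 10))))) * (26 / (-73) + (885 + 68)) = 426229047 / 20075 - 426229047 * sqrt(10) / 4858150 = 20954.39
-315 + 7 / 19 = -5978 / 19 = -314.63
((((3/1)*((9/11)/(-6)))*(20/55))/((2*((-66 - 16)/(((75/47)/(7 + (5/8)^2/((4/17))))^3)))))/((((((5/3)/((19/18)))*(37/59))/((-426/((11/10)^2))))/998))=-1874031704801280000000/930643204306490172289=-2.01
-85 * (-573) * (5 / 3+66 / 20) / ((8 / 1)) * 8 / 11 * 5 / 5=483803 / 22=21991.05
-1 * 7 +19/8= -37/8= -4.62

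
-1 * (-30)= 30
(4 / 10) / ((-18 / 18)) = -0.40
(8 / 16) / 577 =1 / 1154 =0.00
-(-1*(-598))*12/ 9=-2392/ 3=-797.33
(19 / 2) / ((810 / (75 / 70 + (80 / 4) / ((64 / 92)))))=3173 / 9072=0.35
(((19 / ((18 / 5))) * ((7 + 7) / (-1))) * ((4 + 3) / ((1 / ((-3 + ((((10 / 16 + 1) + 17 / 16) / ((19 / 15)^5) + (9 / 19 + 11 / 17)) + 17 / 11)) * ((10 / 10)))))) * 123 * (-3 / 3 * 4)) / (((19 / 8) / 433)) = 31604776629328630 / 1389091539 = 22752119.46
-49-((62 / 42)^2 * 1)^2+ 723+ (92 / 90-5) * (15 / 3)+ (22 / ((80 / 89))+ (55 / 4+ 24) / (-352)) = 922435201549 / 1369146240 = 673.73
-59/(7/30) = -1770/7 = -252.86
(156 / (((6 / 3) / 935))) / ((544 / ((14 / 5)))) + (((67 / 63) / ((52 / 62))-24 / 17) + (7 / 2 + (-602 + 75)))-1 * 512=-73543375 / 111384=-660.27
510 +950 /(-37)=17920 /37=484.32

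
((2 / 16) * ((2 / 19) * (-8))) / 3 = -2 / 57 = -0.04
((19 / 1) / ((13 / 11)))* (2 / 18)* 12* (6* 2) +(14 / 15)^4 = 169789408 / 658125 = 257.99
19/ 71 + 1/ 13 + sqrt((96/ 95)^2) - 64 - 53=-10140327/ 87685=-115.64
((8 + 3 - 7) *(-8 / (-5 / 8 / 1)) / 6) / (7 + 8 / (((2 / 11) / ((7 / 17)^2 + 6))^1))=36992 / 1207125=0.03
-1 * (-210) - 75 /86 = 17985 /86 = 209.13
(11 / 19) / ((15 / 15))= 11 / 19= 0.58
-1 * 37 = -37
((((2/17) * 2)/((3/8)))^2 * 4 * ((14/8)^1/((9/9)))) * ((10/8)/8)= 1120/2601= 0.43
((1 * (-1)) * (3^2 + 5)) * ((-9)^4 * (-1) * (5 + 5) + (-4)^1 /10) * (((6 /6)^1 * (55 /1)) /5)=50520008 /5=10104001.60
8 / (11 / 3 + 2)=1.41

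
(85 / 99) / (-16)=-85 / 1584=-0.05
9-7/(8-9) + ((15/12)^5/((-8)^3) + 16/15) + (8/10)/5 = 677145721/39321600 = 17.22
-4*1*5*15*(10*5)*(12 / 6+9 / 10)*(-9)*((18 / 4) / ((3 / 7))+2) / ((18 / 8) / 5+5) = 97875000 / 109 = 897935.78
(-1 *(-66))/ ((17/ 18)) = 1188/ 17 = 69.88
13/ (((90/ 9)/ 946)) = 6149/ 5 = 1229.80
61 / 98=0.62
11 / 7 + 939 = 6584 / 7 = 940.57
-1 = -1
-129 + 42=-87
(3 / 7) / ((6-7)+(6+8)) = 3 / 91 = 0.03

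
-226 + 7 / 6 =-1349 / 6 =-224.83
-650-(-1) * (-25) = -675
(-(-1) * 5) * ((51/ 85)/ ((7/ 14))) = 6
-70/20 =-3.50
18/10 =9/5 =1.80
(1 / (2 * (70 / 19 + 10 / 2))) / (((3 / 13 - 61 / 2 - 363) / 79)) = -19513 / 1687125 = -0.01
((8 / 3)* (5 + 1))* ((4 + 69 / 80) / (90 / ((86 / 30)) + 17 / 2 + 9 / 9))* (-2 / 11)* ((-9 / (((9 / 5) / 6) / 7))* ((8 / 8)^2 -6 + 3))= -5620272 / 38687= -145.28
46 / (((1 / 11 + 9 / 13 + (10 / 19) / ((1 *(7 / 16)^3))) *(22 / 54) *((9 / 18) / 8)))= 35074494 / 137233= 255.58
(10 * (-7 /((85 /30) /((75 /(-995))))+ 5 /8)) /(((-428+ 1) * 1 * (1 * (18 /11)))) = -1207525 /104006952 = -0.01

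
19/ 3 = 6.33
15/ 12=5/ 4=1.25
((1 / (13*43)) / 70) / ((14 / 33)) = 33 / 547820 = 0.00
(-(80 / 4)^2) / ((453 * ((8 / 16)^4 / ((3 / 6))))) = -3200 / 453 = -7.06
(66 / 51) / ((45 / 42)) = 308 / 255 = 1.21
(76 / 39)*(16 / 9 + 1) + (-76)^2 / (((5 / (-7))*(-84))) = 178448 / 1755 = 101.68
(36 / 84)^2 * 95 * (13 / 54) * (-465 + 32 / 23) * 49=-13168805 / 138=-95426.12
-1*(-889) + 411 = 1300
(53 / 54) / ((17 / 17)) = 53 / 54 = 0.98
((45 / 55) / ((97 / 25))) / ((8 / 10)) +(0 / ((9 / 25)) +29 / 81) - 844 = -291562655 / 345708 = -843.38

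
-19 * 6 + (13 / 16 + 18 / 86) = -77729 / 688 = -112.98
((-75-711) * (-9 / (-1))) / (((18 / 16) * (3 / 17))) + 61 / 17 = -605683 / 17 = -35628.41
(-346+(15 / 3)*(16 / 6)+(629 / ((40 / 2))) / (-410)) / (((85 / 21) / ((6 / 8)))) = -171895227 / 2788000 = -61.66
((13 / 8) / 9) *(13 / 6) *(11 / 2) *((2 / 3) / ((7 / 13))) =24167 / 9072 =2.66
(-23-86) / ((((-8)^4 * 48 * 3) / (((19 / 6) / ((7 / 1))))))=-0.00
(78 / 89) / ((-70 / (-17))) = 663 / 3115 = 0.21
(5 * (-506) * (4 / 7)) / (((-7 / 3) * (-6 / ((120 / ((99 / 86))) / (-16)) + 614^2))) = 3263700 / 1985831281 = 0.00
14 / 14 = 1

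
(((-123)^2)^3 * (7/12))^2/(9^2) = 805990437019380532999401/16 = 50374402313711283312462.56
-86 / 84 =-1.02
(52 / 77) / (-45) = -52 / 3465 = -0.02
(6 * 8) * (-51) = -2448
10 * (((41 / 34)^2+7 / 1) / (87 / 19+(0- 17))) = -928435 / 136408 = -6.81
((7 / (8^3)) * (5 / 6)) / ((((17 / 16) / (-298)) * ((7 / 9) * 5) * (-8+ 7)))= 447 / 544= 0.82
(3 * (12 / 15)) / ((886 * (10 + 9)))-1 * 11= -462929 / 42085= -11.00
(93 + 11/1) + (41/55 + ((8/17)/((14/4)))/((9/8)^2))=55586599/530145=104.85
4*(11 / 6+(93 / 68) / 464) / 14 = 173815 / 331296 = 0.52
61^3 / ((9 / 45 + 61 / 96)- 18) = -108950880 / 8239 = -13223.80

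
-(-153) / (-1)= -153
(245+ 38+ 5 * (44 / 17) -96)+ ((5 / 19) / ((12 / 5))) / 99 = 76722653 / 383724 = 199.94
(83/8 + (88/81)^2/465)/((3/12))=41.51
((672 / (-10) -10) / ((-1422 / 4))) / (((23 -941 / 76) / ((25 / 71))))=293360 / 40738167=0.01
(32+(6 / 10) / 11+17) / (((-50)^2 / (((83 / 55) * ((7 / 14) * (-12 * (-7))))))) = 2351307 / 1890625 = 1.24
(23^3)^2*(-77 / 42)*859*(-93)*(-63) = -1365919523954716.50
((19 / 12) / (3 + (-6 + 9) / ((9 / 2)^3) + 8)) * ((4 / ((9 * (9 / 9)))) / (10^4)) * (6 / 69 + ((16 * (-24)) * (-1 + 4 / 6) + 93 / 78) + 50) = 18332739 / 16032380000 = 0.00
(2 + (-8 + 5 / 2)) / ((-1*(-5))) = -7 / 10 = -0.70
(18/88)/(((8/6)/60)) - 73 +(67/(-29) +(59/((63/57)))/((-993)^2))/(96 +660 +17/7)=-63.80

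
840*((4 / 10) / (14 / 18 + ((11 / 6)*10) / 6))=87.65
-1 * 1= -1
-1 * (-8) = 8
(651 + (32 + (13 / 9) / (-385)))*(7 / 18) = 1183291 / 4455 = 265.61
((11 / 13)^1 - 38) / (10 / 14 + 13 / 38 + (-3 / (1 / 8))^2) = -128478 / 1995461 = -0.06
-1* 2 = -2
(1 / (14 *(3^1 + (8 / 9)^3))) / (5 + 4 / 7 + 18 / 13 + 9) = 3159 / 2612632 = 0.00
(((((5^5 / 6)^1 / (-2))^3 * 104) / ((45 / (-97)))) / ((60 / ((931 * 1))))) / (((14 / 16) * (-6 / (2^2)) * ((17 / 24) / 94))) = -76977646484375000 / 12393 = -6211381141319.70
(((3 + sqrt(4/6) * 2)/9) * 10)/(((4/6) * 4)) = 5 * sqrt(6)/18 + 5/4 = 1.93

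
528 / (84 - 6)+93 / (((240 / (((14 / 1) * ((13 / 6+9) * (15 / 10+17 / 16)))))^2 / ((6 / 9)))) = 154850297323 / 862617600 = 179.51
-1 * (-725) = 725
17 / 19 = 0.89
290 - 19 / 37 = 289.49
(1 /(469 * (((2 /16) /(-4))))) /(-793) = 32 /371917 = 0.00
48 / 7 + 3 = 69 / 7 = 9.86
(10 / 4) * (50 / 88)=125 / 88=1.42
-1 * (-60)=60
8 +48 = 56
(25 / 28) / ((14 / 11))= 275 / 392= 0.70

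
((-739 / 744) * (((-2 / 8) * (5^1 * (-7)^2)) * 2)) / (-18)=-181055 / 26784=-6.76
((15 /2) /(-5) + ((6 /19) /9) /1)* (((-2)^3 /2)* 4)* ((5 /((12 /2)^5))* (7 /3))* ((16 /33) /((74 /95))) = 58450 /2670327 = 0.02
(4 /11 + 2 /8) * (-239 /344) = -0.43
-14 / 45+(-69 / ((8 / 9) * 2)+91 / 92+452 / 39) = -5714551 / 215280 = -26.54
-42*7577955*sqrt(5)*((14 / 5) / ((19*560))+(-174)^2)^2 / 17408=-421274824454544568981011*sqrt(5) / 25137152000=-37474378350007.69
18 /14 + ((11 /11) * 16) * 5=569 /7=81.29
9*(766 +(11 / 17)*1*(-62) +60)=120240 / 17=7072.94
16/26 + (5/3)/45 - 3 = -824/351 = -2.35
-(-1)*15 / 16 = 15 / 16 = 0.94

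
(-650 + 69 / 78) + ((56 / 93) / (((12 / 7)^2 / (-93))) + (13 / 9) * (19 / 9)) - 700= -1437473 / 1053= -1365.12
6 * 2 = 12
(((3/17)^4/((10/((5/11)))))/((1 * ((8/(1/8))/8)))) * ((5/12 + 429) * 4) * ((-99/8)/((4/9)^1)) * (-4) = 11269611/10690688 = 1.05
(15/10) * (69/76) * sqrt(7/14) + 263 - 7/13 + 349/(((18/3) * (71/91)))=207 * sqrt(2)/304 + 1866379/5538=337.98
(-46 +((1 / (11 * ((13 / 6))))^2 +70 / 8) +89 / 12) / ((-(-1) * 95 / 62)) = -22692961 / 1165593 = -19.47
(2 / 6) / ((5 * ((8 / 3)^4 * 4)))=27 / 81920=0.00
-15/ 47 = -0.32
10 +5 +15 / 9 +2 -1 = 53 / 3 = 17.67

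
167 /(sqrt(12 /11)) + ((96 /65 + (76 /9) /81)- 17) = -730621 /47385 + 167* sqrt(33) /6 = 144.47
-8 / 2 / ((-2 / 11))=22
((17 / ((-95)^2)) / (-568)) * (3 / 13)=-0.00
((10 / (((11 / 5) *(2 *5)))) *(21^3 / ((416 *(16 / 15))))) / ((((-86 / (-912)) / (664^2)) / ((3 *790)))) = 646395812070750 / 6149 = 105122103117.70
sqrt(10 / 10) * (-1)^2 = 1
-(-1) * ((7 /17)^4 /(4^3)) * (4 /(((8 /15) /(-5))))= -0.02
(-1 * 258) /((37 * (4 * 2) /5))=-645 /148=-4.36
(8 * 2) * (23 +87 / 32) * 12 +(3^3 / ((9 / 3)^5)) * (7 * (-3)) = 14807 / 3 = 4935.67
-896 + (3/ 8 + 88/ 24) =-21407/ 24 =-891.96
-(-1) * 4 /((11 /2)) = 8 /11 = 0.73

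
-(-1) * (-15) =-15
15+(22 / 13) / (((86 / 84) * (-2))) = 7923 / 559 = 14.17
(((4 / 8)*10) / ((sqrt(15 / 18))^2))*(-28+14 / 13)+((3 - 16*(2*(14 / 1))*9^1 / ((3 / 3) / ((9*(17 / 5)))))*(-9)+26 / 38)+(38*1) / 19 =1371130278 / 1235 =1110226.95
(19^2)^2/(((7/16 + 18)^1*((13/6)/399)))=4991815584/3835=1301646.83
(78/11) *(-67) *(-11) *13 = 67938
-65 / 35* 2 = -26 / 7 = -3.71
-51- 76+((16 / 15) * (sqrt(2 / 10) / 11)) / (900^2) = -127+sqrt(5) / 41765625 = -127.00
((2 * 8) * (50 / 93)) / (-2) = -400 / 93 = -4.30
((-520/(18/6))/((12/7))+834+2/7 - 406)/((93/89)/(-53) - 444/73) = -7097556692/132371631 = -53.62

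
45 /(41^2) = 45 /1681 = 0.03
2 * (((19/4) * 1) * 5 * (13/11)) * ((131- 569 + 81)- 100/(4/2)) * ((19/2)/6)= -868205/24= -36175.21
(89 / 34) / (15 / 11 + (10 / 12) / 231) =61677 / 32215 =1.91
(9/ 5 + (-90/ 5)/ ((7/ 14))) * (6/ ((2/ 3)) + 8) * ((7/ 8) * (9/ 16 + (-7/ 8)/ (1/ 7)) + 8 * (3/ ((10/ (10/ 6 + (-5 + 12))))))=-29642679/ 3200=-9263.34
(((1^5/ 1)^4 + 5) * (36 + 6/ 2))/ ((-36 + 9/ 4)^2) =416/ 2025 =0.21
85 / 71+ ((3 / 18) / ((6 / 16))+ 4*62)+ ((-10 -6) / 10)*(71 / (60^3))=249.64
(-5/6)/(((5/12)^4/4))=-13824/125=-110.59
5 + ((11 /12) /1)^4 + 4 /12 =125233 /20736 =6.04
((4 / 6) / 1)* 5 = 10 / 3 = 3.33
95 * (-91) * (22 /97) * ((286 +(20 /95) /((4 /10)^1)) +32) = -60580520 /97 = -624541.44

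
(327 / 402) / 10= 0.08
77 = 77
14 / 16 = 7 / 8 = 0.88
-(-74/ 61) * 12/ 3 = 296/ 61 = 4.85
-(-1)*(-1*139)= -139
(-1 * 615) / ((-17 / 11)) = 6765 / 17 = 397.94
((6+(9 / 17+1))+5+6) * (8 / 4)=630 / 17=37.06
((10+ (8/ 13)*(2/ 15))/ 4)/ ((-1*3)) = -983/ 1170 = -0.84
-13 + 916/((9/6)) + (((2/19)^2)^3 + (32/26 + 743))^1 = 1341.90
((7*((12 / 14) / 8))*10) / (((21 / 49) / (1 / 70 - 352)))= -24639 / 4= -6159.75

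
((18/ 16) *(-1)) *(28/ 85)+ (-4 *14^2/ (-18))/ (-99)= -0.81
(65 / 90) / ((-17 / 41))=-533 / 306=-1.74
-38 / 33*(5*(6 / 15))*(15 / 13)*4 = -10.63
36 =36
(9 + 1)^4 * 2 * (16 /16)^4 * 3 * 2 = 120000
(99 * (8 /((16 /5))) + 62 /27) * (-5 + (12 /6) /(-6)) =-107912 /81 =-1332.25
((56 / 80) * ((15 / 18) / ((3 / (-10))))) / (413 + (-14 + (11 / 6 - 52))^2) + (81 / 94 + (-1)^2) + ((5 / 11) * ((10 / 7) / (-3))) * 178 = -18550298465 / 505914486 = -36.67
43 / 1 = 43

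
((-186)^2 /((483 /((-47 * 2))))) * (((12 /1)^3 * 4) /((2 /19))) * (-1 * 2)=142360602624 /161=884227345.49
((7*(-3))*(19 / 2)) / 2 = -399 / 4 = -99.75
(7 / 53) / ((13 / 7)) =49 / 689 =0.07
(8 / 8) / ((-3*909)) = -1 / 2727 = -0.00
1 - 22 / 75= 53 / 75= 0.71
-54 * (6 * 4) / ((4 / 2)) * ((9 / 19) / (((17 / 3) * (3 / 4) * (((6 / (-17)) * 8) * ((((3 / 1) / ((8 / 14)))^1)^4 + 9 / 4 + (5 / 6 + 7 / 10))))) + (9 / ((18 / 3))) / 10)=-97.17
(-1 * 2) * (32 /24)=-8 /3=-2.67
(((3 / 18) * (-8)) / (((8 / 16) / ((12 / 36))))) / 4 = -2 / 9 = -0.22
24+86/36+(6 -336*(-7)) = 2384.39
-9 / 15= -3 / 5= -0.60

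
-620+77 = -543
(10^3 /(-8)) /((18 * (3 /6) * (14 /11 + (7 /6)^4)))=-39600 /8911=-4.44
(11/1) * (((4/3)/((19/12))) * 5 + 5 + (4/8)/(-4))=15191/152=99.94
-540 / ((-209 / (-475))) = -13500 / 11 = -1227.27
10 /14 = 5 /7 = 0.71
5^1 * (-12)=-60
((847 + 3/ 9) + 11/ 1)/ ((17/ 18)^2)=278100/ 289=962.28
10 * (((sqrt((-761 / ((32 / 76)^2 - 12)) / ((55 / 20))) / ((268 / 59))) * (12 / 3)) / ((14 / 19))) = 57.82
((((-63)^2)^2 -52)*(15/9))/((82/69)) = 1811584535/82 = 22092494.33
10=10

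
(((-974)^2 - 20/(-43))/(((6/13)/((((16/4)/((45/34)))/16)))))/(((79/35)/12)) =21035635712/10191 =2064138.53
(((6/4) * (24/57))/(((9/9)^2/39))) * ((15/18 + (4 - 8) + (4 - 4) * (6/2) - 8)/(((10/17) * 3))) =-14807/95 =-155.86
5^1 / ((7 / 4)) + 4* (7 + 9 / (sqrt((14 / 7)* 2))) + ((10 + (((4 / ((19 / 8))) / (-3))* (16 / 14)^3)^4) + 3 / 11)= 95825868521424592175 / 1607195056885475211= 59.62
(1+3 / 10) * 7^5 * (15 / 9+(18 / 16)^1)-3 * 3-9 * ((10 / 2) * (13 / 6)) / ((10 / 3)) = 14629717 / 240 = 60957.15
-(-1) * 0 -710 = -710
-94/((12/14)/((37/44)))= -12173/132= -92.22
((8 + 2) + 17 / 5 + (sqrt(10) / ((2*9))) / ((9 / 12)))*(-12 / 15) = -268 / 25 - 8*sqrt(10) / 135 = -10.91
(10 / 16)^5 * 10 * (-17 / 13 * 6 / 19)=-0.39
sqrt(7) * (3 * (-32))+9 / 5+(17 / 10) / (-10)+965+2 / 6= 290089 / 300 - 96 * sqrt(7)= 712.97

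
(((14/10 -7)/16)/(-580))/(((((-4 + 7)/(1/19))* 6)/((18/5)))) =0.00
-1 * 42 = -42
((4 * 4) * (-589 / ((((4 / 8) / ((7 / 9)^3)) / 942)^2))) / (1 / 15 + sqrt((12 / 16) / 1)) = -7939478432.76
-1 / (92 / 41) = -41 / 92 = -0.45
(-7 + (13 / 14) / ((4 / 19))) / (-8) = 0.32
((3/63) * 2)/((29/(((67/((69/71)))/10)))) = 0.02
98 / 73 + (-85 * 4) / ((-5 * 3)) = 5258 / 219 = 24.01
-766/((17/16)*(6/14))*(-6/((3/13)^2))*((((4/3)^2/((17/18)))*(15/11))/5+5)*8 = 239172996608/28611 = 8359477.01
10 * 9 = 90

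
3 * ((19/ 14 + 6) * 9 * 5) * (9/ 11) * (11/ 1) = 125145/ 14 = 8938.93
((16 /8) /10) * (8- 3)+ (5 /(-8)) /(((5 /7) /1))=1 /8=0.12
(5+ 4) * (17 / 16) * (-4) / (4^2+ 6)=-153 / 88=-1.74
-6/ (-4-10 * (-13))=-0.05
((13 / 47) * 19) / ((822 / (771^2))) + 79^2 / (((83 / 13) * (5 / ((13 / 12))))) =4012.25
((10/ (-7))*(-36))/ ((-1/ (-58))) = 20880/ 7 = 2982.86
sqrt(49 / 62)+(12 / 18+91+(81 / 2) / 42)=7 * sqrt(62) / 62+7781 / 84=93.52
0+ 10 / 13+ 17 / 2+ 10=501 / 26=19.27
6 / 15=2 / 5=0.40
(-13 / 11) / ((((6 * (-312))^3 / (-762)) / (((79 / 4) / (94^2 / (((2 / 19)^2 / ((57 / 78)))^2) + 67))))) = -10033 / 142228620712899072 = -0.00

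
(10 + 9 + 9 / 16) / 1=313 / 16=19.56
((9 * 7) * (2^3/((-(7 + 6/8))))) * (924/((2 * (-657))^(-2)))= -3216275403264/31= -103750819460.13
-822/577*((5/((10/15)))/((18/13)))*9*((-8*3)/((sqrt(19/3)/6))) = 5770440*sqrt(57)/10963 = 3973.90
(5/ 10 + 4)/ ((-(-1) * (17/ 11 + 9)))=0.43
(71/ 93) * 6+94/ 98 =8415/ 1519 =5.54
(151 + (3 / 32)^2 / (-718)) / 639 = 111020023 / 469813248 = 0.24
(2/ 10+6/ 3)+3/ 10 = 2.50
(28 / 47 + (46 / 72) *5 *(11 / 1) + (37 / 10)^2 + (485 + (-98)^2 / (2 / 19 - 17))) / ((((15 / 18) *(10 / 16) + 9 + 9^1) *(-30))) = 308104532 / 5029628625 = 0.06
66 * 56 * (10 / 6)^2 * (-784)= -8049066.67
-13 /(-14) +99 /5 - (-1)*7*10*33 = 163151 /70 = 2330.73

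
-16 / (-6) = 8 / 3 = 2.67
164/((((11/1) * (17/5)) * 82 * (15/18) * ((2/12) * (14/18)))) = 648/1309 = 0.50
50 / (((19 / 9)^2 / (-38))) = -8100 / 19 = -426.32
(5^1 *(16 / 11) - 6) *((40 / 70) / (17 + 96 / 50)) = 200 / 5203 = 0.04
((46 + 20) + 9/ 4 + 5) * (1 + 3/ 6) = 879/ 8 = 109.88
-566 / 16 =-283 / 8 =-35.38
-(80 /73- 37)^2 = -6869641 /5329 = -1289.11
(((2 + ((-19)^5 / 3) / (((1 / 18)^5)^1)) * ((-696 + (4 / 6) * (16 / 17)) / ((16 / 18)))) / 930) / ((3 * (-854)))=-15930055077079 / 31110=-512055772.33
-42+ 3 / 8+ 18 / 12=-321 / 8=-40.12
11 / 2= 5.50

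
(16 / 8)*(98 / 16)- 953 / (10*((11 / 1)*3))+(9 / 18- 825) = -537991 / 660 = -815.14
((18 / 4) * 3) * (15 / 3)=135 / 2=67.50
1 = 1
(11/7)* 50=550/7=78.57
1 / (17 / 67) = 67 / 17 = 3.94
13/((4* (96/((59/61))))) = 0.03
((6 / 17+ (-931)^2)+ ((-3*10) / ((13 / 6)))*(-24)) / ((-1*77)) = -11260.96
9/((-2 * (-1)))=9/2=4.50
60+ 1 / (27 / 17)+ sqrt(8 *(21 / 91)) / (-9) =1637 / 27- 2 *sqrt(78) / 117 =60.48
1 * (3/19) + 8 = 155/19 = 8.16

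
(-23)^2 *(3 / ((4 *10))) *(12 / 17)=4761 / 170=28.01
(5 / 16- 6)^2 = 8281 / 256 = 32.35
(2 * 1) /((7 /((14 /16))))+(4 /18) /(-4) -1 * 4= -137 /36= -3.81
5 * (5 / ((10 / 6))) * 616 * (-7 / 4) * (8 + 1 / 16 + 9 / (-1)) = 121275 / 8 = 15159.38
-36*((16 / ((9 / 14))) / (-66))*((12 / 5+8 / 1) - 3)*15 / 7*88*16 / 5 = 303104 / 5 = 60620.80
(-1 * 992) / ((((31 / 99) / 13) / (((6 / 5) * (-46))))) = 11366784 / 5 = 2273356.80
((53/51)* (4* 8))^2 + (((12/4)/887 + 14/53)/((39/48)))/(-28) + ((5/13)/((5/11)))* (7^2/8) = 98902783266767/89016644808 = 1111.06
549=549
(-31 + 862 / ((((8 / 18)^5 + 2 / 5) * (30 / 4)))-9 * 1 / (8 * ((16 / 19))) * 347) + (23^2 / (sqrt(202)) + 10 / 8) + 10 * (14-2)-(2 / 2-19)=-630295441 / 7885952 + 529 * sqrt(202) / 202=-42.71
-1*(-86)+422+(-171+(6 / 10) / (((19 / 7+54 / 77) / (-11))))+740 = 1413714 / 1315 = 1075.07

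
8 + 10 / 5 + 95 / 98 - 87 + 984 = 88981 / 98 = 907.97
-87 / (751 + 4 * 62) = -29 / 333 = -0.09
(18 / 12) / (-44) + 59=5189 / 88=58.97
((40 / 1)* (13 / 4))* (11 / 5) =286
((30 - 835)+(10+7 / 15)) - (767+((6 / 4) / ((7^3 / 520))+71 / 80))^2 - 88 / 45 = -4024919305876841 / 6776582400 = -593945.31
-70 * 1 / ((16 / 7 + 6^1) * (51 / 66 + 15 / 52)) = -140140 / 17603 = -7.96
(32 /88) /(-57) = -4 /627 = -0.01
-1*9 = -9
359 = 359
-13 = -13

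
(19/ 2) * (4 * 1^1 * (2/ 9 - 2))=-608/ 9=-67.56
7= 7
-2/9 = -0.22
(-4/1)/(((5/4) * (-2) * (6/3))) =4/5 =0.80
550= 550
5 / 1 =5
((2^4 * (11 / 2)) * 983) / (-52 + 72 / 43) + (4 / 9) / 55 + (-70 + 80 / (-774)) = -6866821576 / 3838395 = -1788.98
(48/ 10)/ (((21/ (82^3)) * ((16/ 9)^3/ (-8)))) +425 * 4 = -49767409/ 280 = -177740.75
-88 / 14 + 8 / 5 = -164 / 35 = -4.69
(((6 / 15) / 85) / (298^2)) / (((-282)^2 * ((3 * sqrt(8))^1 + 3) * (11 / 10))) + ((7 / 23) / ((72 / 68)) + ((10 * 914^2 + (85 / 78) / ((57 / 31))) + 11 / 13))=sqrt(2) / 17332917240870 + 1645200866440409681194039 / 196936605690764940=8353961.73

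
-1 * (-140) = 140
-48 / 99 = -16 / 33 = -0.48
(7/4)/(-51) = -7/204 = -0.03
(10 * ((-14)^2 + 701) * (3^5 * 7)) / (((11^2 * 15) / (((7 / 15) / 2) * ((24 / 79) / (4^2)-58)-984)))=-801600679971 / 95590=-8385821.53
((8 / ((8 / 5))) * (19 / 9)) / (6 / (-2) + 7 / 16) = -4.12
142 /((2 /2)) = 142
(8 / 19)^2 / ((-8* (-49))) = 0.00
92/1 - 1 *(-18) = 110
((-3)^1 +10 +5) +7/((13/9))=219/13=16.85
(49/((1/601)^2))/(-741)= -17698849/741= -23885.09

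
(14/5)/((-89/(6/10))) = -42/2225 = -0.02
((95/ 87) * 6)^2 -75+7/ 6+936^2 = 4420624453/ 5046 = 876065.09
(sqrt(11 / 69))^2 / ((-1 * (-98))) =0.00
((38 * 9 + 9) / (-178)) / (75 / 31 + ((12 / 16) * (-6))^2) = -7254 / 83393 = -0.09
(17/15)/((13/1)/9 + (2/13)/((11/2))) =7293/9475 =0.77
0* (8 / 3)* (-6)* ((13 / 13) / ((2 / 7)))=0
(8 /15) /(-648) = -1 /1215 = -0.00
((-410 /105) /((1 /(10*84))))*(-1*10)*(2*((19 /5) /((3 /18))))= 1495680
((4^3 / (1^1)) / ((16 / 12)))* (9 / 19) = 432 / 19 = 22.74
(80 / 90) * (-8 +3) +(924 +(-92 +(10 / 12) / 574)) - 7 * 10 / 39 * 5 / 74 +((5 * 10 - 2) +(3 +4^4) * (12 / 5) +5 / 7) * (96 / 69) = 1005892471897 / 571514580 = 1760.05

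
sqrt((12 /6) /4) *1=sqrt(2) /2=0.71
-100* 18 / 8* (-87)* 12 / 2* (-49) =-5755050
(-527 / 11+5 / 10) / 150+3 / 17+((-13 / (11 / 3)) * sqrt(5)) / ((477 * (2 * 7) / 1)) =-7831 / 56100 - 13 * sqrt(5) / 24486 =-0.14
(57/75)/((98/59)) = 1121/2450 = 0.46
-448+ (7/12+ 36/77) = -412981/924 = -446.95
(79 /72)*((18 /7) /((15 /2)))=79 /210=0.38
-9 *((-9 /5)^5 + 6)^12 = -165110139020612373997824505033418659615672092972745107609 /867361737988403547205962240695953369140625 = -190359029905490.09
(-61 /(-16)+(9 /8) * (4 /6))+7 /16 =5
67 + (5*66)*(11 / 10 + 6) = 2410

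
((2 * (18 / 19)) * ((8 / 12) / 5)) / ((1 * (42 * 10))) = 0.00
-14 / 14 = -1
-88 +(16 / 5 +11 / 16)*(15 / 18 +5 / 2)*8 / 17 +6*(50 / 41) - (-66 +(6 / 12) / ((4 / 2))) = -73895 / 8364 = -8.83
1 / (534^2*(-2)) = -1 / 570312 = -0.00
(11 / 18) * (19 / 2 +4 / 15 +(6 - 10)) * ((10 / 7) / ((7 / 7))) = 1903 / 378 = 5.03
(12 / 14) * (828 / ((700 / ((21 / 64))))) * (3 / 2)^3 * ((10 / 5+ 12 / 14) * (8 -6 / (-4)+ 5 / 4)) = 2162943 / 62720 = 34.49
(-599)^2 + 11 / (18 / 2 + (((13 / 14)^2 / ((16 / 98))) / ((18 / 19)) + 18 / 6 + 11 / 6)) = 4011042715 / 11179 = 358801.57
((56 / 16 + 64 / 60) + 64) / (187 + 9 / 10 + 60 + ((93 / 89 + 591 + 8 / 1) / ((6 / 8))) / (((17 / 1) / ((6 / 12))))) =3112241 / 12320261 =0.25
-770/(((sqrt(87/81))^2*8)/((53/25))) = -110187/580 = -189.98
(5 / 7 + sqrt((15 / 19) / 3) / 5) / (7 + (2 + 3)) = sqrt(95) / 1140 + 5 / 84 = 0.07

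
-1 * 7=-7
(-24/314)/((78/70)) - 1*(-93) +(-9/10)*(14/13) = 938474/10205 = 91.96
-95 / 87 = -1.09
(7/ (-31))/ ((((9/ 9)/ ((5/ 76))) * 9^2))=-35/ 190836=-0.00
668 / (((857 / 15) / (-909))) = -9108180 / 857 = -10627.98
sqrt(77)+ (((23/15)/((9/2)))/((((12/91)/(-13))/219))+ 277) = -1911467/270+ sqrt(77) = -7070.73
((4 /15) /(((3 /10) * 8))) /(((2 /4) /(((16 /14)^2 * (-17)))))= -2176 /441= -4.93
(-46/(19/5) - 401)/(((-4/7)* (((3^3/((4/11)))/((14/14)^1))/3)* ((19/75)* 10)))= 274715/23826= 11.53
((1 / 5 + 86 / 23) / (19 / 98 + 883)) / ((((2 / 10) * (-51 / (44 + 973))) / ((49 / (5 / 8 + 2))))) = -93641744 / 11280741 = -8.30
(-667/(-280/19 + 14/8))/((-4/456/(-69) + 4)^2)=36051891696/11231903725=3.21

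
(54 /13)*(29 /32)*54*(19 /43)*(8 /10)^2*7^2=39364542 /13975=2816.78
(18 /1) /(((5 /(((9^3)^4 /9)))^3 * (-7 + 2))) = -556256778887387022514571552463522 /625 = -890010846219819236023314500000.00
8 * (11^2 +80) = 1608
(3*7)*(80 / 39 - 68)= -18004 / 13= -1384.92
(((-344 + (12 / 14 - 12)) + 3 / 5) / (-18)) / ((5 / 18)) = 70.91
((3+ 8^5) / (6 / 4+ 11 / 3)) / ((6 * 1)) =32771 / 31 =1057.13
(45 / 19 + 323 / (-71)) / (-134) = 1471 / 90383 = 0.02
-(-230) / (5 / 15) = 690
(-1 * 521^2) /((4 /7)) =-1900087 /4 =-475021.75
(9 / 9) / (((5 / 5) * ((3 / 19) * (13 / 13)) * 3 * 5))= 19 / 45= 0.42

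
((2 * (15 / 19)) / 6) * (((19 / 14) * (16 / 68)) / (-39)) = -10 / 4641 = -0.00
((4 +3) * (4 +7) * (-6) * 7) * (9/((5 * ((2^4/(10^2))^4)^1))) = -1136953125/128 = -8882446.29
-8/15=-0.53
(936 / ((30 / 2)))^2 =97344 / 25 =3893.76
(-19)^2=361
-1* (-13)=13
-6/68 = -3/34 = -0.09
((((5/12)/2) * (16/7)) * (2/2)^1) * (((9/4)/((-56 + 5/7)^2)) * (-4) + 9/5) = 299048/349461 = 0.86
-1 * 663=-663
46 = 46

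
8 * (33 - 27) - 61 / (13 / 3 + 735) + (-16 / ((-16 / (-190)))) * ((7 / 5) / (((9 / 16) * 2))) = -3763375 / 19962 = -188.53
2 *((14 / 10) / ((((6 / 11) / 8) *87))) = 616 / 1305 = 0.47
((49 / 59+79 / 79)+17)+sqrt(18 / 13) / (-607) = 1111 / 59 -3 * sqrt(26) / 7891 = 18.83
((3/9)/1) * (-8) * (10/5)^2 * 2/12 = -1.78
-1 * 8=-8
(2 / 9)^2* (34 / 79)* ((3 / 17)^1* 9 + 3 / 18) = 716 / 19197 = 0.04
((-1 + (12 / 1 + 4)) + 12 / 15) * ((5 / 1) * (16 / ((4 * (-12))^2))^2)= 79 / 20736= 0.00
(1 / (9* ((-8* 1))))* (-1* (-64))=-8 / 9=-0.89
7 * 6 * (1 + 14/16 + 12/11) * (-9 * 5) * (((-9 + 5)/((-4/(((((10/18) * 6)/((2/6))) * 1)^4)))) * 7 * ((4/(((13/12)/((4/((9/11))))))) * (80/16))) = -460404000000/13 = -35415692307.69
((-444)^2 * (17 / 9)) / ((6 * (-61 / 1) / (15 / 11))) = -930920 / 671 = -1387.36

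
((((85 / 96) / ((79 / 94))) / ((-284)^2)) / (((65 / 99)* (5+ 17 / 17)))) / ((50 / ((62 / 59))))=272459 / 3909751206400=0.00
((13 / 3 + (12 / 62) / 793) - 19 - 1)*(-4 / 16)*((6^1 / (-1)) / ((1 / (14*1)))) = -8087681 / 24583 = -328.99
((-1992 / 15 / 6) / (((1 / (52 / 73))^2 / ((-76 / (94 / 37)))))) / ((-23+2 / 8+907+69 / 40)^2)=403905781760 / 943686517409469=0.00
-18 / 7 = -2.57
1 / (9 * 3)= 1 / 27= 0.04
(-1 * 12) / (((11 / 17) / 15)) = -3060 / 11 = -278.18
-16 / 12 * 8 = -10.67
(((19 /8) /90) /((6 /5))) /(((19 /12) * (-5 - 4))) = -1 /648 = -0.00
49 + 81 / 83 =4148 / 83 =49.98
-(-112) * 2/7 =32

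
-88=-88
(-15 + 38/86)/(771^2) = -626/25560963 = -0.00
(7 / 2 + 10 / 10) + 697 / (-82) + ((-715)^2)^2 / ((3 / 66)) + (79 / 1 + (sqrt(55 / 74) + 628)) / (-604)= 3472832096301877 / 604-sqrt(4070) / 44696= 5749722013744.83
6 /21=2 /7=0.29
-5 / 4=-1.25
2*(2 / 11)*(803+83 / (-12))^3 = 871804955377 / 4752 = 183460638.76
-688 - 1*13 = -701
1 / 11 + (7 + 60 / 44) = 93 / 11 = 8.45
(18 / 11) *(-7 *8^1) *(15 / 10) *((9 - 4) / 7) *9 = -9720 / 11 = -883.64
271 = 271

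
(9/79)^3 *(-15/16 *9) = -98415/7888624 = -0.01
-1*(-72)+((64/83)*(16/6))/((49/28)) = 127544/1743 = 73.17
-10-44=-54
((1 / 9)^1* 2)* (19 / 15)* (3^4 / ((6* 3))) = 19 / 15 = 1.27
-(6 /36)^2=-1 /36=-0.03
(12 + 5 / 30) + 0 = 73 / 6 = 12.17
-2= -2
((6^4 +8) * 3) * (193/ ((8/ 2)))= 188754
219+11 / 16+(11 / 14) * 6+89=35101 / 112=313.40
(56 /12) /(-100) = -7 /150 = -0.05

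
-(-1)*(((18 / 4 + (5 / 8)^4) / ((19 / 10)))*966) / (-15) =-161483 / 1024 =-157.70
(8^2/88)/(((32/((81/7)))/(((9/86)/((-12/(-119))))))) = 4131/15136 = 0.27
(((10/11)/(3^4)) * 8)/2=40/891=0.04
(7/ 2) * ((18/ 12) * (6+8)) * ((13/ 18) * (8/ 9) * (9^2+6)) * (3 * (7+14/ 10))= 103448.80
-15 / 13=-1.15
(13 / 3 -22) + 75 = 172 / 3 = 57.33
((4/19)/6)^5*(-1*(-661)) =21152/601692057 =0.00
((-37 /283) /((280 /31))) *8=-1147 /9905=-0.12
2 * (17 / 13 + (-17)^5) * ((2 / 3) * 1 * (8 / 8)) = -24610832 / 13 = -1893140.92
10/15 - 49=-145/3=-48.33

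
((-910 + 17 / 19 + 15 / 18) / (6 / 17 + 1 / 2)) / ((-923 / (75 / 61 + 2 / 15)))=75689933 / 48139065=1.57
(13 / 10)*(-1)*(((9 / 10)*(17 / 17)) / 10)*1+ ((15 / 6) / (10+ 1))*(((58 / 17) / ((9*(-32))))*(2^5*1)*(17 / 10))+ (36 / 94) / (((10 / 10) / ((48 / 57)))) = 5219881 / 88407000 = 0.06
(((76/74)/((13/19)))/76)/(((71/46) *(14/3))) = 1311/478114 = 0.00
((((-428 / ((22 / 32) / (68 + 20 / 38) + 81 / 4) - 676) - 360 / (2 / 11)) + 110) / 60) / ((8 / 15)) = -541736609 / 6752912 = -80.22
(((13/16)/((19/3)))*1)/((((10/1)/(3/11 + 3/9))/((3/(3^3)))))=13/15048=0.00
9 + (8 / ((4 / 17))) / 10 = 62 / 5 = 12.40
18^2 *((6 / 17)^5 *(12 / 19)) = 30233088 / 26977283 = 1.12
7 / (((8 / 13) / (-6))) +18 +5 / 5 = -197 / 4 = -49.25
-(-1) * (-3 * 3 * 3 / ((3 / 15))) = -135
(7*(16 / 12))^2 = 784 / 9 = 87.11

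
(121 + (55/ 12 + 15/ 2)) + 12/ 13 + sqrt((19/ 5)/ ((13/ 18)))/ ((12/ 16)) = 4 * sqrt(2470)/ 65 + 20905/ 156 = 137.06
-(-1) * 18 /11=18 /11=1.64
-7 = -7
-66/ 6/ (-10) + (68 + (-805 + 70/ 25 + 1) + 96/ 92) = -168143/ 230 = -731.06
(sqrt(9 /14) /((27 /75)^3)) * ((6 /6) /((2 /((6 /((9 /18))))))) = 15625 * sqrt(14) /567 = 103.11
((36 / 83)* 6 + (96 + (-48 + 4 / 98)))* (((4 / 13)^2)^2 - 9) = -52890627038 / 116157587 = -455.34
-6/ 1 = -6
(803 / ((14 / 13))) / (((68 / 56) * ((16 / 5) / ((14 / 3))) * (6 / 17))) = 365365 / 144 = 2537.26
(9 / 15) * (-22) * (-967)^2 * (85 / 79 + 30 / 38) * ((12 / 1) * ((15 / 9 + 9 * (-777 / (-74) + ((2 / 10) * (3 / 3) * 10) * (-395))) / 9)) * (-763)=-739817979707723840 / 4503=-164294465846707.49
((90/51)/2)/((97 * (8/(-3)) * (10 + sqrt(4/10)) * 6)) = -125/2189872 + 5 * sqrt(10)/4379744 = -0.00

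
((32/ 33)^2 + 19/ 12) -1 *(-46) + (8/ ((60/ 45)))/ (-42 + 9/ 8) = 22969525/ 474804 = 48.38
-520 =-520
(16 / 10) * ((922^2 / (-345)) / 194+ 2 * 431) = 227374304 / 167325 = 1358.88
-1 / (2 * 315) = -1 / 630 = -0.00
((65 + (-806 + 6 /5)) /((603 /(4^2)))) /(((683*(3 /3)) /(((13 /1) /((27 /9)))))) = -28496 /228805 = -0.12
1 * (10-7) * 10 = 30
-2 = -2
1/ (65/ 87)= 87/ 65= 1.34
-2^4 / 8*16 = -32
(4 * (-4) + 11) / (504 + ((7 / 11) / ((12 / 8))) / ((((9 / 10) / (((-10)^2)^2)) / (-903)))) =495 / 421350104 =0.00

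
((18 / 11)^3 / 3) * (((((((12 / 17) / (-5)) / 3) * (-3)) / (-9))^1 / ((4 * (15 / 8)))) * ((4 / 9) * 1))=-768 / 565675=-0.00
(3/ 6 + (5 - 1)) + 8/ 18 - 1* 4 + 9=179/ 18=9.94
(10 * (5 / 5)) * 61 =610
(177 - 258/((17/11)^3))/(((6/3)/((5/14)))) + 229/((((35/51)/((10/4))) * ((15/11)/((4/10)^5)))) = 54574530911/2149437500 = 25.39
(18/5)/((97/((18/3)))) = 0.22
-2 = -2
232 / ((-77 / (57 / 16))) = -1653 / 154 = -10.73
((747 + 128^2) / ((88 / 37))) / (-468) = -633847 / 41184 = -15.39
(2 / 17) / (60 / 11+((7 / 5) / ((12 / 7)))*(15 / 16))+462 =34394074 / 74443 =462.02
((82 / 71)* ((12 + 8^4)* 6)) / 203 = 2021136 / 14413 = 140.23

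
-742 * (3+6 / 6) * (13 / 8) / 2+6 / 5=-2410.30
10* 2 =20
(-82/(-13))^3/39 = 551368/85683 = 6.43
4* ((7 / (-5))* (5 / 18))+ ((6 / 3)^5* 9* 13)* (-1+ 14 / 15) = -251.16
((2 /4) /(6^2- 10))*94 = 47 /26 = 1.81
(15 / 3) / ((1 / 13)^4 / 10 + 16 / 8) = 2.50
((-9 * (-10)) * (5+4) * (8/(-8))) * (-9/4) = 3645/2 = 1822.50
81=81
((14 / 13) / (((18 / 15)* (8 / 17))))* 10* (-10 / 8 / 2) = -14875 / 1248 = -11.92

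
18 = 18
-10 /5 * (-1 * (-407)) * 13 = -10582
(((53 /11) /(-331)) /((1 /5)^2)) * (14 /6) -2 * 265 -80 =-6672305 /10923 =-610.85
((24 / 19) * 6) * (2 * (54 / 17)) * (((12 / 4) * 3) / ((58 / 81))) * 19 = 5668704 / 493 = 11498.39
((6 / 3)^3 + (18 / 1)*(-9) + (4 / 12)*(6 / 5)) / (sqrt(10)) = -384*sqrt(10) / 25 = -48.57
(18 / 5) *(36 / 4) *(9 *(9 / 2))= 6561 / 5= 1312.20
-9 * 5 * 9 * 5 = -2025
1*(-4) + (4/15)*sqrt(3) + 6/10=-17/5 + 4*sqrt(3)/15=-2.94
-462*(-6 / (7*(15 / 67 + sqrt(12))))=-132660 / 17881 + 1185096*sqrt(3) / 17881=107.38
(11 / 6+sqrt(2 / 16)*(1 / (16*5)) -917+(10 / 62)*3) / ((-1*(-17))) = -170131 / 3162+sqrt(2) / 5440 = -53.80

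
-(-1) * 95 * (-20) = -1900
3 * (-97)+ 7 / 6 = -1739 / 6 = -289.83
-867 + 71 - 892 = -1688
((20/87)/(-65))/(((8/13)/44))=-22/87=-0.25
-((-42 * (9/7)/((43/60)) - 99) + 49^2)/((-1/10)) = 957460/43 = 22266.51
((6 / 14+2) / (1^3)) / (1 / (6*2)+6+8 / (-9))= 36 / 77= 0.47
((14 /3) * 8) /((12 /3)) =28 /3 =9.33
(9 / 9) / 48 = 1 / 48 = 0.02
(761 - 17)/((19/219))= 162936/19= 8575.58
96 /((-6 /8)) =-128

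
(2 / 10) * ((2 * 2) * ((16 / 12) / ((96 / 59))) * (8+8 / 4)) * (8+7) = 98.33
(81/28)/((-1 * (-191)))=81/5348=0.02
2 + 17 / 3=23 / 3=7.67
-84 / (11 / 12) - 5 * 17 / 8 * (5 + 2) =-14609 / 88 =-166.01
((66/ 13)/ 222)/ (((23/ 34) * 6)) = 187/ 33189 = 0.01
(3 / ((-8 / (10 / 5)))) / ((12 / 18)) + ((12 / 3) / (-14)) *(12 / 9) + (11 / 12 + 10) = 527 / 56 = 9.41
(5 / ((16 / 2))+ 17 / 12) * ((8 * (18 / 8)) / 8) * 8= 147 / 4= 36.75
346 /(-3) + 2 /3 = -114.67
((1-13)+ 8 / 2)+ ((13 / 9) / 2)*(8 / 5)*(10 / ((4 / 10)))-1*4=152 / 9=16.89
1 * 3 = 3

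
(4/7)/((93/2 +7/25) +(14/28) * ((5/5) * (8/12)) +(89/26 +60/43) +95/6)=0.01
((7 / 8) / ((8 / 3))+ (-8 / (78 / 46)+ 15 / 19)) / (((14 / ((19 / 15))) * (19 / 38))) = -170743 / 262080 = -0.65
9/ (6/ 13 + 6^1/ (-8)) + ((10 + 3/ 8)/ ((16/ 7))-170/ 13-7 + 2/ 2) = -380539/ 8320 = -45.74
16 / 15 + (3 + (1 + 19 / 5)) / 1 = 133 / 15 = 8.87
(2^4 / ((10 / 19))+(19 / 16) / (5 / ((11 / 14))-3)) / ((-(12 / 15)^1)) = -91029 / 2368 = -38.44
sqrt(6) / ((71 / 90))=90 * sqrt(6) / 71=3.10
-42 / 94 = -21 / 47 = -0.45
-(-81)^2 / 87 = -2187 / 29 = -75.41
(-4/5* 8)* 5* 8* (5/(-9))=1280/9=142.22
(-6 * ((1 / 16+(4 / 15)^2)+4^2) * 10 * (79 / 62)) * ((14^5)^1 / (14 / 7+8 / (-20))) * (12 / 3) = -154234443986 / 93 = -1658434881.57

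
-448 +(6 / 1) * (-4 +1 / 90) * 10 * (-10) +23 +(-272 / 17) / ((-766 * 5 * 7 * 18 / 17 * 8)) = 474939167 / 241290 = 1968.33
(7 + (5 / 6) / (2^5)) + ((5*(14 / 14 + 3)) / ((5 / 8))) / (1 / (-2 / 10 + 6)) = 184921 / 960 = 192.63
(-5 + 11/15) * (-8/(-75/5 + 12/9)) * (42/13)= -21504/2665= -8.07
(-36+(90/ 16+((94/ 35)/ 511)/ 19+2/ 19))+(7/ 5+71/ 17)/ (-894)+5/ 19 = -41333337061/ 1377202232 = -30.01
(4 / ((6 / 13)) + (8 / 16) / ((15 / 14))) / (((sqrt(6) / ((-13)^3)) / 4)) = -32767.53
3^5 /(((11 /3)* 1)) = 66.27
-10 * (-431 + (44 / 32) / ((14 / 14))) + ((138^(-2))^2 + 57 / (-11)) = 17118844458599 / 3989413296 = 4291.07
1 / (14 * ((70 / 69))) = 69 / 980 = 0.07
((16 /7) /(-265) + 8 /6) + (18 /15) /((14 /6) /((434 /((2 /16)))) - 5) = 44903444 /41398035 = 1.08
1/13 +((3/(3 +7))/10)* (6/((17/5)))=287/2210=0.13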